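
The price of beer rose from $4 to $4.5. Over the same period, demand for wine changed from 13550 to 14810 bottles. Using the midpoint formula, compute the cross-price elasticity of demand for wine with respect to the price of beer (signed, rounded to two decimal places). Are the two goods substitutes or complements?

%ΔQ_{wine} = (14810 − 13550)/avg = 1260/14180 = 0.088857…
%ΔP_{beer} = (4.5 − 4)/avg = 0.5/4.25 = 0.117647…
E_cross = (1260/14180) / (0.5/4.25) = 0.7552…
E_cross > 0 ⇒ the goods are substitutes.

0.76; substitutes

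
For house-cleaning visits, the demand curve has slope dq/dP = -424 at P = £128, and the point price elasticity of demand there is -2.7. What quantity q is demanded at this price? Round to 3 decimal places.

20100.741

Ed = (dq/dP)·(P/q) ⇒ q = (dq/dP)·P/Ed = (-424)·128/(-2.7) = 20100.74074…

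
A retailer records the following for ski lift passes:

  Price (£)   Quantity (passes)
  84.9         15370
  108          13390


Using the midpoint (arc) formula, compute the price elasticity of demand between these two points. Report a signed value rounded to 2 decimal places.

-0.57

%ΔQ = (13390 − 15370) / [(15370 + 13390)/2] = -1980/14380 = -0.137691…
%ΔP = (108 − 84.9) / [(84.9 + 108)/2] = 23.1/96.45 = 0.239502…
Arc Ed = %ΔQ / %ΔP = (-1980/14380) / (23.1/96.45) = -0.5749…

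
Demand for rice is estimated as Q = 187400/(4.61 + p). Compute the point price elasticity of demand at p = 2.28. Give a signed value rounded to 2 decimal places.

-0.33

dQ/dp = −187400/(4.61 + p)² = -3947.58. At p = 2.28, Q = 27198.8.
Ed = (dQ/dp)·(p/Q) = (-3947.58) × (2.28/27198.8) = -0.3309…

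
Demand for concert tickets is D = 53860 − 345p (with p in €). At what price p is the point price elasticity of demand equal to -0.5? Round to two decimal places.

52.04

Ed = −345p/(53860 − 345p). Set this equal to -0.5:
345p = 0.5·(53860 − 345p) ⇒ 345p(1 + 0.5) = 0.5·53860
p = 0.5·53860 / (345·1.5) = 52.0386…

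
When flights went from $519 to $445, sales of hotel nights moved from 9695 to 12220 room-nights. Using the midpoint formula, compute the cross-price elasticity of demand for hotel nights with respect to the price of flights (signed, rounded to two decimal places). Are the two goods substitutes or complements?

%ΔQ_{hotel nights} = (12220 − 9695)/avg = 2525/10957.5 = 0.230435…
%ΔP_{flights} = (445 − 519)/avg = -74/482 = -0.153526…
E_cross = (2525/10957.5) / (-74/482) = -1.5009…
E_cross < 0 ⇒ the goods are complements.

-1.50; complements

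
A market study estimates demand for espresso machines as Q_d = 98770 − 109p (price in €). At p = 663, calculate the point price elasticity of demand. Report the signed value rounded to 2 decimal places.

-2.73

dQ_d/dp = −109. At p = 663, Q_d = 98770 − 109(663) = 26503.
Ed = (dQ_d/dp)·(p/Q_d) = −109 × (663/26503) = -2.7267…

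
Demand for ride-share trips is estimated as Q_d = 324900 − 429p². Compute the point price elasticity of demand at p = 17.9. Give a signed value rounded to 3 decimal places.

-1.467

dQ_d/dp = −2·429·p = -15358.2. At p = 17.9, Q_d = 187444.11.
Ed = (dQ_d/dp)·(p/Q_d) = (-15358.2) × (17.9/187444.11) = -1.46663…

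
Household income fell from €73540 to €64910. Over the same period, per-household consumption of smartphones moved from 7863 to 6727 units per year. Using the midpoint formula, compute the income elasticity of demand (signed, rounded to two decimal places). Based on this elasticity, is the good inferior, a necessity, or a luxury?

1.25; luxury

%ΔQ = (6727 − 7863)/[( 7863 + 6727)/2] = -1136/7295 = -0.155723…
%ΔIncome = (64910 − 73540)/[( 73540 + 64910)/2] = -8630/69225 = -0.124665…
E_income = (-1136/7295) / (-8630/69225) = 1.2491…
E_income > 1 ⇒ normal good, luxury.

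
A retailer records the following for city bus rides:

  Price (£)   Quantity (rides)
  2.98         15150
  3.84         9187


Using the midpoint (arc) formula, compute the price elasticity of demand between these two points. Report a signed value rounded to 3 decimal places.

-1.943

%ΔQ = (9187 − 15150) / [(15150 + 9187)/2] = -5963/12168.5 = -0.490035…
%ΔP = (3.84 − 2.98) / [(2.98 + 3.84)/2] = 0.86/3.41 = 0.252199…
Arc Ed = %ΔQ / %ΔP = (-5963/12168.5) / (0.86/3.41) = -1.94304…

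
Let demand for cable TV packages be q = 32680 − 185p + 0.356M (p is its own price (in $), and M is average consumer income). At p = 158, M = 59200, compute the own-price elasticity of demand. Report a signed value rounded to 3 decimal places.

-1.192

At the given values, q = 32680 − 185(158) + 0.356(59200) = 24525.2.
∂q/∂p = −185.
E = (-185) × (158/24525.2) = -1.19183…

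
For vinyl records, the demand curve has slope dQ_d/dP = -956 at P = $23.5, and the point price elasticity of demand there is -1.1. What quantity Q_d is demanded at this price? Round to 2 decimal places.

Ed = (dQ_d/dP)·(P/Q_d) ⇒ Q_d = (dQ_d/dP)·P/Ed = (-956)·23.5/(-1.1) = 20423.6363…

20423.64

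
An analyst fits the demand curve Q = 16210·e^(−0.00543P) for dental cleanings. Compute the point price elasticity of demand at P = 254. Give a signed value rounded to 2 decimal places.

-1.38

dQ/dP = −0.00543·Q = -22.1613. At P = 254, Q = 4081.27.
Ed = (dQ/dP)·(P/Q) = (-22.1613) × (254/4081.27) = -1.3792…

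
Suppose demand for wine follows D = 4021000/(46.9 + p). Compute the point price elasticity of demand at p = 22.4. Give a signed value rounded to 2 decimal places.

-0.32

dD/dp = −4021000/(46.9 + p)² = -837.274. At p = 22.4, D = 58023.1.
Ed = (dD/dp)·(p/D) = (-837.274) × (22.4/58023.1) = -0.3232…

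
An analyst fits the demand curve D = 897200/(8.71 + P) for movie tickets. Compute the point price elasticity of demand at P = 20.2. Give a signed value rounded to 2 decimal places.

dD/dP = −897200/(8.71 + P)² = -1073.48. At P = 20.2, D = 31034.2.
Ed = (dD/dP)·(P/D) = (-1073.48) × (20.2/31034.2) = -0.6987…

-0.70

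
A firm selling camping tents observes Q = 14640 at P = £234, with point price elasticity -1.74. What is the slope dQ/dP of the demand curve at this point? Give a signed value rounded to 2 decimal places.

-108.86

Ed = (dQ/dP)·(P/Q) ⇒ dQ/dP = Ed·Q/P = (-1.74)·14640/234 = -108.8615…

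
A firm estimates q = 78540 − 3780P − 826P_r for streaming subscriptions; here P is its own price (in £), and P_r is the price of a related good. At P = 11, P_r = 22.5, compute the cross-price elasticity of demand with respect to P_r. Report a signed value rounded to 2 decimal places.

At the given values, q = 78540 − 3780(11) − 826(22.5) = 18375.
∂q/∂P_r = -826.
E = (-826) × (22.5/18375) = -1.0114…

-1.01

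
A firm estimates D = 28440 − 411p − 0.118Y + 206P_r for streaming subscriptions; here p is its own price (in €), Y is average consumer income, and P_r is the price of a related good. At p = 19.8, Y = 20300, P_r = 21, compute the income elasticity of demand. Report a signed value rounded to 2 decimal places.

-0.11

At the given values, D = 28440 − 411(19.8) − 0.118(20300) + 206(21) = 22232.8.
∂D/∂Y = -0.118.
E = (-0.118) × (20300/22232.8) = -0.1077…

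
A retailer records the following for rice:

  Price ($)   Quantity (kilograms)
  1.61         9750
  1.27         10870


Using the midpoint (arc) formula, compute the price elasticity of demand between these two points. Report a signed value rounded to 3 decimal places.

%ΔQ = (10870 − 9750) / [(9750 + 10870)/2] = 1120/10310 = 0.108632…
%ΔP = (1.27 − 1.61) / [(1.61 + 1.27)/2] = -0.34/1.44 = -0.236111…
Arc Ed = %ΔQ / %ΔP = (1120/10310) / (-0.34/1.44) = -0.46009…

-0.460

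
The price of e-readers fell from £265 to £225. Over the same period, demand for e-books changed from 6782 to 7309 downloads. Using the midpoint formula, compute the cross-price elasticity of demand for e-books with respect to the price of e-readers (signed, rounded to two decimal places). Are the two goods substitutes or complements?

%ΔQ_{e-books} = (7309 − 6782)/avg = 527/7045.5 = 0.074799…
%ΔP_{e-readers} = (225 − 265)/avg = -40/245 = -0.163265…
E_cross = (527/7045.5) / (-40/245) = -0.4581…
E_cross < 0 ⇒ the goods are complements.

-0.46; complements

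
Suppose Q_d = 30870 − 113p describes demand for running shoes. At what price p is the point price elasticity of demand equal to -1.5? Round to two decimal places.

163.91

Ed = −113p/(30870 − 113p). Set this equal to -1.5:
113p = 1.5·(30870 − 113p) ⇒ 113p(1 + 1.5) = 1.5·30870
p = 1.5·30870 / (113·2.5) = 163.9115…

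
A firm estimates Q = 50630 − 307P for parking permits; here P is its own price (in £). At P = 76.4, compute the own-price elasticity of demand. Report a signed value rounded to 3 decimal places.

-0.863

At the given values, Q = 50630 − 307(76.4) = 27175.2.
∂Q/∂P = −307.
E = (-307) × (76.4/27175.2) = -0.86309…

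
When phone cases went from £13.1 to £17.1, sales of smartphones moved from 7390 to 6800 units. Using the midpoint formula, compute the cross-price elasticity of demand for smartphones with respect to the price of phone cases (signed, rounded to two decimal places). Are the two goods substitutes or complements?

-0.31; complements

%ΔQ_{smartphones} = (6800 − 7390)/avg = -590/7095 = -0.083157…
%ΔP_{phone cases} = (17.1 − 13.1)/avg = 4/15.1 = 0.264900…
E_cross = (-590/7095) / (4/15.1) = -0.3139…
E_cross < 0 ⇒ the goods are complements.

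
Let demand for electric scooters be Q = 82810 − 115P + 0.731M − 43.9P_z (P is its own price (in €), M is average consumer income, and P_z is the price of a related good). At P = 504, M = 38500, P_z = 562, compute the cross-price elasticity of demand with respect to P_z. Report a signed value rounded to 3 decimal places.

At the given values, Q = 82810 − 115(504) + 0.731(38500) − 43.9(562) = 28321.7.
∂Q/∂P_z = -43.9.
E = (-43.9) × (562/28321.7) = -0.87112…

-0.871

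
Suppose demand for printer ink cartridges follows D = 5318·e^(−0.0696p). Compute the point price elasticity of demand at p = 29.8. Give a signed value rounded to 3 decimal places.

dD/dp = −0.0696·D = -46.5153. At p = 29.8, D = 668.324.
Ed = (dD/dp)·(p/D) = (-46.5153) × (29.8/668.324) = -2.07408

-2.074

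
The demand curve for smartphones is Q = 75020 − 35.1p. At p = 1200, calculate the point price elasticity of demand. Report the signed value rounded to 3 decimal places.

dQ/dp = −35.1. At p = 1200, Q = 75020 − 35.1(1200) = 32900.
Ed = (dQ/dp)·(p/Q) = −35.1 × (1200/32900) = -1.28024…

-1.280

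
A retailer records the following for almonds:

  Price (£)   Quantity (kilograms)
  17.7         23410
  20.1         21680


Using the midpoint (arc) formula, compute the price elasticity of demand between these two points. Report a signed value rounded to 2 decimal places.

%ΔQ = (21680 − 23410) / [(23410 + 21680)/2] = -1730/22545 = -0.076735…
%ΔP = (20.1 − 17.7) / [(17.7 + 20.1)/2] = 2.4/18.9 = 0.126984…
Arc Ed = %ΔQ / %ΔP = (-1730/22545) / (2.4/18.9) = -0.6042…

-0.60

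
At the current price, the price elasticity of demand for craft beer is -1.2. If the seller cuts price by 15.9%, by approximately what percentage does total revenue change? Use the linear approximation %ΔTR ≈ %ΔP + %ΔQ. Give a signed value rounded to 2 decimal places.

%ΔQ ≈ Ed × %ΔP = (-1.2) × (-15.9%) = +19.0800%
%ΔTR ≈ %ΔP + %ΔQ = (-15.9%) + (+19.0800%) = +3.1800%

+3.18%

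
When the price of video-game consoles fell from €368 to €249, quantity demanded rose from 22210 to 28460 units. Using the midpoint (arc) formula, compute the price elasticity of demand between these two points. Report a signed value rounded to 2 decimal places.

-0.64

%ΔQ = (28460 − 22210) / [(22210 + 28460)/2] = 6250/25335 = 0.246694…
%ΔP = (249 − 368) / [(368 + 249)/2] = -119/308.5 = -0.385737…
Arc Ed = %ΔQ / %ΔP = (6250/25335) / (-119/308.5) = -0.6395…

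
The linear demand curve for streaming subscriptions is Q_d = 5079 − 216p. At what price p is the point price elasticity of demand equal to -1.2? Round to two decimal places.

12.83

Ed = −216p/(5079 − 216p). Set this equal to -1.2:
216p = 1.2·(5079 − 216p) ⇒ 216p(1 + 1.2) = 1.2·5079
p = 1.2·5079 / (216·2.2) = 12.8257…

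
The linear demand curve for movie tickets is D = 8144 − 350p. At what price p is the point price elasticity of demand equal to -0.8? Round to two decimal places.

10.34

Ed = −350p/(8144 − 350p). Set this equal to -0.8:
350p = 0.8·(8144 − 350p) ⇒ 350p(1 + 0.8) = 0.8·8144
p = 0.8·8144 / (350·1.8) = 10.3415…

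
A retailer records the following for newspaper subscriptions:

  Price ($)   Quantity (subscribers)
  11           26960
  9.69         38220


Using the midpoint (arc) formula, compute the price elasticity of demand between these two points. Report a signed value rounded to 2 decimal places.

%ΔQ = (38220 − 26960) / [(26960 + 38220)/2] = 11260/32590 = 0.345504…
%ΔP = (9.69 − 11) / [(11 + 9.69)/2] = -1.31/10.345 = -0.126631…
Arc Ed = %ΔQ / %ΔP = (11260/32590) / (-1.31/10.345) = -2.7284…

-2.73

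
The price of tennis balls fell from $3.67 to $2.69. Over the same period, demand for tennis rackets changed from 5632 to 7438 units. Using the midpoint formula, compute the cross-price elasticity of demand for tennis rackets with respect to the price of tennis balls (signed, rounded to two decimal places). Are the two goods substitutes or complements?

%ΔQ_{tennis rackets} = (7438 − 5632)/avg = 1806/6535 = 0.276358…
%ΔP_{tennis balls} = (2.69 − 3.67)/avg = -0.98/3.18 = -0.308176…
E_cross = (1806/6535) / (-0.98/3.18) = -0.8967…
E_cross < 0 ⇒ the goods are complements.

-0.90; complements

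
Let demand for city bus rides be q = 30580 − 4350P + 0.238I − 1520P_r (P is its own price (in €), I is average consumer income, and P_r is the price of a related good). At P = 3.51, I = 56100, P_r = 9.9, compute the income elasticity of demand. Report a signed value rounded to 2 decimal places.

0.98

At the given values, q = 30580 − 4350(3.51) + 0.238(56100) − 1520(9.9) = 13615.3.
∂q/∂I = 0.238.
E = (0.238) × (56100/13615.3) = 0.9806…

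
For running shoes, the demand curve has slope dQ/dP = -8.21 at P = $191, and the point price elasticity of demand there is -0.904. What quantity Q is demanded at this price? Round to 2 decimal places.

Ed = (dQ/dP)·(P/Q) ⇒ Q = (dQ/dP)·P/Ed = (-8.21)·191/(-0.904) = 1734.6349…

1734.63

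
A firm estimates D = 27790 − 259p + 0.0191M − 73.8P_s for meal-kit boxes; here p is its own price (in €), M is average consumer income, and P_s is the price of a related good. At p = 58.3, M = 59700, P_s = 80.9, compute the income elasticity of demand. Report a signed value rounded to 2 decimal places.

At the given values, D = 27790 − 259(58.3) + 0.0191(59700) − 73.8(80.9) = 7860.15.
∂D/∂M = 0.0191.
E = (0.0191) × (59700/7860.15) = 0.1450…

0.15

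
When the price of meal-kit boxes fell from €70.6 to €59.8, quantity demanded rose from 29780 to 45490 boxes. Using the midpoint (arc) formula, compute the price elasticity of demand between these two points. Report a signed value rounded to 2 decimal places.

%ΔQ = (45490 − 29780) / [(29780 + 45490)/2] = 15710/37635 = 0.417430…
%ΔP = (59.8 − 70.6) / [(70.6 + 59.8)/2] = -10.8/65.2 = -0.165644…
Arc Ed = %ΔQ / %ΔP = (15710/37635) / (-10.8/65.2) = -2.5200…

-2.52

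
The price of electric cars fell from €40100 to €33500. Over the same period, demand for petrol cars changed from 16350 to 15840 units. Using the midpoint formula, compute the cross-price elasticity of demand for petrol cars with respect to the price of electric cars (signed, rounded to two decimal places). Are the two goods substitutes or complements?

%ΔQ_{petrol cars} = (15840 − 16350)/avg = -510/16095 = -0.031686…
%ΔP_{electric cars} = (33500 − 40100)/avg = -6600/36800 = -0.179347…
E_cross = (-510/16095) / (-6600/36800) = 0.1766…
E_cross > 0 ⇒ the goods are substitutes.

0.18; substitutes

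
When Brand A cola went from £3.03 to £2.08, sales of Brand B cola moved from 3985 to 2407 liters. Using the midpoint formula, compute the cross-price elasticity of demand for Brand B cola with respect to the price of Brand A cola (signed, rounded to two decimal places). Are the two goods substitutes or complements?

%ΔQ_{Brand B cola} = (2407 − 3985)/avg = -1578/3196 = -0.493742…
%ΔP_{Brand A cola} = (2.08 − 3.03)/avg = -0.95/2.555 = -0.371819…
E_cross = (-1578/3196) / (-0.95/2.555) = 1.3279…
E_cross > 0 ⇒ the goods are substitutes.

1.33; substitutes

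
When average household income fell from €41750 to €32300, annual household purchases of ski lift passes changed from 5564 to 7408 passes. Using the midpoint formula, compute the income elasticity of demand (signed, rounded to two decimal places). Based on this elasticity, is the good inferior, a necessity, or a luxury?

-1.11; inferior

%ΔQ = (7408 − 5564)/[( 5564 + 7408)/2] = 1844/6486 = 0.284304…
%ΔIncome = (32300 − 41750)/[( 41750 + 32300)/2] = -9450/37025 = -0.255232…
E_income = (1844/6486) / (-9450/37025) = -1.1139…
E_income < 0 ⇒ inferior good.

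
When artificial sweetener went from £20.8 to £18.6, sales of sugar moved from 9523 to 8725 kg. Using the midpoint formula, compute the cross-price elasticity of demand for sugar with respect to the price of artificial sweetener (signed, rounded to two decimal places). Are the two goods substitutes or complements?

0.78; substitutes

%ΔQ_{sugar} = (8725 − 9523)/avg = -798/9124 = -0.087461…
%ΔP_{artificial sweetener} = (18.6 − 20.8)/avg = -2.2/19.7 = -0.111675…
E_cross = (-798/9124) / (-2.2/19.7) = 0.7831…
E_cross > 0 ⇒ the goods are substitutes.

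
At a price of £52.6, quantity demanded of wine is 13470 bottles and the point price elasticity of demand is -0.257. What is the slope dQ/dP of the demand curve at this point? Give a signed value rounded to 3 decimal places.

-65.813

Ed = (dQ/dP)·(P/Q) ⇒ dQ/dP = Ed·Q/P = (-0.257)·13470/52.6 = -65.81349…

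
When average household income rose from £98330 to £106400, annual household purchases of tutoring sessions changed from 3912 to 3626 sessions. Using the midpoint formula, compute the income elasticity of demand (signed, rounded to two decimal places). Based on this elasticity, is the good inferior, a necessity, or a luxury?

-0.96; inferior

%ΔQ = (3626 − 3912)/[( 3912 + 3626)/2] = -286/3769 = -0.075882…
%ΔIncome = (106400 − 98330)/[( 98330 + 106400)/2] = 8070/102365 = 0.078835…
E_income = (-286/3769) / (8070/102365) = -0.9625…
E_income < 0 ⇒ inferior good.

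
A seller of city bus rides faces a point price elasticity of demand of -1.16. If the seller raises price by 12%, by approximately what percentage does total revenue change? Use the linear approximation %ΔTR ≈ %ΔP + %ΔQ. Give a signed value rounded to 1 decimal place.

-1.9%

%ΔQ ≈ Ed × %ΔP = (-1.16) × (+12%) = -13.9200%
%ΔTR ≈ %ΔP + %ΔQ = (+12%) + (-13.9200%) = -1.9200%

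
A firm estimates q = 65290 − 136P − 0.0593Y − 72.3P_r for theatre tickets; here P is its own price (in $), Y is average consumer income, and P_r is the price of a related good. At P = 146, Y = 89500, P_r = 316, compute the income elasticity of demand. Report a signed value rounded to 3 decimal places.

-0.307

At the given values, q = 65290 − 136(146) − 0.0593(89500) − 72.3(316) = 17279.85.
∂q/∂Y = -0.0593.
E = (-0.0593) × (89500/17279.85) = -0.30714…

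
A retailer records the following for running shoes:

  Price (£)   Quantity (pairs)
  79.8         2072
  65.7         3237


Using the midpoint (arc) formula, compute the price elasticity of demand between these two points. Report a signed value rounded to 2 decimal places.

-2.26

%ΔQ = (3237 − 2072) / [(2072 + 3237)/2] = 1165/2654.5 = 0.438877…
%ΔP = (65.7 − 79.8) / [(79.8 + 65.7)/2] = -14.1/72.75 = -0.193814…
Arc Ed = %ΔQ / %ΔP = (1165/2654.5) / (-14.1/72.75) = -2.2644…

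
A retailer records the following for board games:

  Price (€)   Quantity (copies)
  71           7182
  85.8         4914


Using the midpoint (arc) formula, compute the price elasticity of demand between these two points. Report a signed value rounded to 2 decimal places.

%ΔQ = (4914 − 7182) / [(7182 + 4914)/2] = -2268/6048 = -0.375
%ΔP = (85.8 − 71) / [(71 + 85.8)/2] = 14.8/78.4 = 0.188775…
Arc Ed = %ΔQ / %ΔP = (-2268/6048) / (14.8/78.4) = -1.9864…

-1.99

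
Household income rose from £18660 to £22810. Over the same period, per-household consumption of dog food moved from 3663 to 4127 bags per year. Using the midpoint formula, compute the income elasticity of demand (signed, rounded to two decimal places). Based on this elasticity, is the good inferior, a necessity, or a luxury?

%ΔQ = (4127 − 3663)/[( 3663 + 4127)/2] = 464/3895 = 0.119127…
%ΔIncome = (22810 − 18660)/[( 18660 + 22810)/2] = 4150/20735 = 0.200144…
E_income = (464/3895) / (4150/20735) = 0.5952…
0 < E_income < 1 ⇒ normal good, necessity.

0.60; necessity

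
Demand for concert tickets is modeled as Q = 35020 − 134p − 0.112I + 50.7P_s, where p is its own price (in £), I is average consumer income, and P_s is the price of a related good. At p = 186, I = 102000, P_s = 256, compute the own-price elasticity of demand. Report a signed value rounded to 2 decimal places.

At the given values, Q = 35020 − 134(186) − 0.112(102000) + 50.7(256) = 11651.2.
∂Q/∂p = −134.
E = (-134) × (186/11651.2) = -2.1391…

-2.14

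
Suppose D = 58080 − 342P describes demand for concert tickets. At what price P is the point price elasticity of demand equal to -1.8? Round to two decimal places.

Ed = −342P/(58080 − 342P). Set this equal to -1.8:
342P = 1.8·(58080 − 342P) ⇒ 342P(1 + 1.8) = 1.8·58080
P = 1.8·58080 / (342·2.8) = 109.1729…

109.17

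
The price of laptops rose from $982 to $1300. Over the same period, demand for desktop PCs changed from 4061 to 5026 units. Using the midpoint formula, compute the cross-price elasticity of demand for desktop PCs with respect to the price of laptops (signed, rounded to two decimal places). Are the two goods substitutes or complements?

0.76; substitutes

%ΔQ_{desktop PCs} = (5026 − 4061)/avg = 965/4543.5 = 0.212391…
%ΔP_{laptops} = (1300 − 982)/avg = 318/1141 = 0.278702…
E_cross = (965/4543.5) / (318/1141) = 0.7620…
E_cross > 0 ⇒ the goods are substitutes.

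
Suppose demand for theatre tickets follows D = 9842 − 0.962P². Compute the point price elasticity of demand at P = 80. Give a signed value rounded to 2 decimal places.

-3.34

dD/dP = −2·0.962·P = -153.92. At P = 80, D = 3685.2.
Ed = (dD/dP)·(P/D) = (-153.92) × (80/3685.2) = -3.3413…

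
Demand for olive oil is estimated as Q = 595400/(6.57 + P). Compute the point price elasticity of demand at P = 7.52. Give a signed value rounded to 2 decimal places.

dQ/dP = −595400/(6.57 + P)² = -2999.07. At P = 7.52, Q = 42256.9.
Ed = (dQ/dP)·(P/Q) = (-2999.07) × (7.52/42256.9) = -0.5337…

-0.53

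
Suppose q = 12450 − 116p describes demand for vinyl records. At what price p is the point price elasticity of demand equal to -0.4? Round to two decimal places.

30.67

Ed = −116p/(12450 − 116p). Set this equal to -0.4:
116p = 0.4·(12450 − 116p) ⇒ 116p(1 + 0.4) = 0.4·12450
p = 0.4·12450 / (116·1.4) = 30.6650…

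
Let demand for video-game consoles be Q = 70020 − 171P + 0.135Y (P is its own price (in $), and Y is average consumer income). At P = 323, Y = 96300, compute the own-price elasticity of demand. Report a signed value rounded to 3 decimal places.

At the given values, Q = 70020 − 171(323) + 0.135(96300) = 27787.5.
∂Q/∂P = −171.
E = (-171) × (323/27787.5) = -1.98769…

-1.988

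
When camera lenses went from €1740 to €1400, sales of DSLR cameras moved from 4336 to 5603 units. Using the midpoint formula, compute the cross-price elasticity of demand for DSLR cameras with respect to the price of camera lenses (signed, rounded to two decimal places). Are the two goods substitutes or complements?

%ΔQ_{DSLR cameras} = (5603 − 4336)/avg = 1267/4969.5 = 0.254955…
%ΔP_{camera lenses} = (1400 − 1740)/avg = -340/1570 = -0.216560…
E_cross = (1267/4969.5) / (-340/1570) = -1.1772…
E_cross < 0 ⇒ the goods are complements.

-1.18; complements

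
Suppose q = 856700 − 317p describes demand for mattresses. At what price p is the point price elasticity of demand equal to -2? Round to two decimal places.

1801.68

Ed = −317p/(856700 − 317p). Set this equal to -2:
317p = 2·(856700 − 317p) ⇒ 317p(1 + 2) = 2·856700
p = 2·856700 / (317·3) = 1801.6824…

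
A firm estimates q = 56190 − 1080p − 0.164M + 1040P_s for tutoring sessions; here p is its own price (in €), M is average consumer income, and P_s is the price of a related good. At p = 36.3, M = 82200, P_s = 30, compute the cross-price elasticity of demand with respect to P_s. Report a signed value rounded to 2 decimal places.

0.90

At the given values, q = 56190 − 1080(36.3) − 0.164(82200) + 1040(30) = 34705.2.
∂q/∂P_s = 1040.
E = (1040) × (30/34705.2) = 0.8990…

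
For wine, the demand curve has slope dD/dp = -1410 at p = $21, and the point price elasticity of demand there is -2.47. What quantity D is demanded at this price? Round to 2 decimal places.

11987.85

Ed = (dD/dp)·(p/D) ⇒ D = (dD/dp)·p/Ed = (-1410)·21/(-2.47) = 11987.8542…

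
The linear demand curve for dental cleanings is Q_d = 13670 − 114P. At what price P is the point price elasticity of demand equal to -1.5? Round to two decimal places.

71.95

Ed = −114P/(13670 − 114P). Set this equal to -1.5:
114P = 1.5·(13670 − 114P) ⇒ 114P(1 + 1.5) = 1.5·13670
P = 1.5·13670 / (114·2.5) = 71.9473…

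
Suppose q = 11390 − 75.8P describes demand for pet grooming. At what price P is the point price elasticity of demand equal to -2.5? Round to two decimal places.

Ed = −75.8P/(11390 − 75.8P). Set this equal to -2.5:
75.8P = 2.5·(11390 − 75.8P) ⇒ 75.8P(1 + 2.5) = 2.5·11390
P = 2.5·11390 / (75.8·3.5) = 107.3313…

107.33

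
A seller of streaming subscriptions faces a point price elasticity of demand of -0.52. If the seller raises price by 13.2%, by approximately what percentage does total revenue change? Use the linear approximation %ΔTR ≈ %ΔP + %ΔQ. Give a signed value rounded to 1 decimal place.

+6.3%

%ΔQ ≈ Ed × %ΔP = (-0.52) × (+13.2%) = -6.8640%
%ΔTR ≈ %ΔP + %ΔQ = (+13.2%) + (-6.8640%) = +6.3360%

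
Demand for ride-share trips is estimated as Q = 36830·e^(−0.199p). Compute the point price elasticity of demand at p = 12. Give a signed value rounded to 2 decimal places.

dQ/dp = −0.199·Q = -672.914. At p = 12, Q = 3381.48.
Ed = (dQ/dp)·(p/Q) = (-672.914) × (12/3381.48) = -2.388

-2.39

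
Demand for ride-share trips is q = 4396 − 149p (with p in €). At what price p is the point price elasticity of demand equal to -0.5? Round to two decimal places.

Ed = −149p/(4396 − 149p). Set this equal to -0.5:
149p = 0.5·(4396 − 149p) ⇒ 149p(1 + 0.5) = 0.5·4396
p = 0.5·4396 / (149·1.5) = 9.8344…

9.83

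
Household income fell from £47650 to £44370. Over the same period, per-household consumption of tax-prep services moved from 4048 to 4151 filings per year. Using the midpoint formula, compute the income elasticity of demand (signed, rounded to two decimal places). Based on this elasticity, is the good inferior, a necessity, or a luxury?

%ΔQ = (4151 − 4048)/[( 4048 + 4151)/2] = 103/4099.5 = 0.025125…
%ΔIncome = (44370 − 47650)/[( 47650 + 44370)/2] = -3280/46010 = -0.071288…
E_income = (103/4099.5) / (-3280/46010) = -0.3524…
E_income < 0 ⇒ inferior good.

-0.35; inferior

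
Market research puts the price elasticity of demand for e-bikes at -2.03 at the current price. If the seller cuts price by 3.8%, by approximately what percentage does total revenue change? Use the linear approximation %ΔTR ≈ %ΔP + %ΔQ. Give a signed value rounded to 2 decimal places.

+3.91%

%ΔQ ≈ Ed × %ΔP = (-2.03) × (-3.8%) = +7.7140%
%ΔTR ≈ %ΔP + %ΔQ = (-3.8%) + (+7.7140%) = +3.9140%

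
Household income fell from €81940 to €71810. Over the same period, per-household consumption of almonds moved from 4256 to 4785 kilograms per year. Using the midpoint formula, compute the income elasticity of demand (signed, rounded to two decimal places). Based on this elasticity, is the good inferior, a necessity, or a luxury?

-0.89; inferior

%ΔQ = (4785 − 4256)/[( 4256 + 4785)/2] = 529/4520.5 = 0.117022…
%ΔIncome = (71810 − 81940)/[( 81940 + 71810)/2] = -10130/76875 = -0.131772…
E_income = (529/4520.5) / (-10130/76875) = -0.8880…
E_income < 0 ⇒ inferior good.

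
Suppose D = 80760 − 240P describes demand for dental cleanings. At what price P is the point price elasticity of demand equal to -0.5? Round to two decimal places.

Ed = −240P/(80760 − 240P). Set this equal to -0.5:
240P = 0.5·(80760 − 240P) ⇒ 240P(1 + 0.5) = 0.5·80760
P = 0.5·80760 / (240·1.5) = 112.1666…

112.17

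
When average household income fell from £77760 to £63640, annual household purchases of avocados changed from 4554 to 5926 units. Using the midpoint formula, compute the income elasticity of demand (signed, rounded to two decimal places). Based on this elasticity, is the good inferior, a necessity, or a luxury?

-1.31; inferior

%ΔQ = (5926 − 4554)/[( 4554 + 5926)/2] = 1372/5240 = 0.261832…
%ΔIncome = (63640 − 77760)/[( 77760 + 63640)/2] = -14120/70700 = -0.199717…
E_income = (1372/5240) / (-14120/70700) = -1.3110…
E_income < 0 ⇒ inferior good.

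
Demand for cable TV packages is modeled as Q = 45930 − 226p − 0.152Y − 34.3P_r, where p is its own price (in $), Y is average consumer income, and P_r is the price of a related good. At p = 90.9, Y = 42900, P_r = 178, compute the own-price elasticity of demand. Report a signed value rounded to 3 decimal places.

-1.610

At the given values, Q = 45930 − 226(90.9) − 0.152(42900) − 34.3(178) = 12760.4.
∂Q/∂p = −226.
E = (-226) × (90.9/12760.4) = -1.60993…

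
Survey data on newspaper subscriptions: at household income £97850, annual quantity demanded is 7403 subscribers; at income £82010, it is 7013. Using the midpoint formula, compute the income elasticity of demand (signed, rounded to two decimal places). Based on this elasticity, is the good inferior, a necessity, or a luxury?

0.31; necessity

%ΔQ = (7013 − 7403)/[( 7403 + 7013)/2] = -390/7208 = -0.054106…
%ΔIncome = (82010 − 97850)/[( 97850 + 82010)/2] = -15840/89930 = -0.176136…
E_income = (-390/7208) / (-15840/89930) = 0.3071…
0 < E_income < 1 ⇒ normal good, necessity.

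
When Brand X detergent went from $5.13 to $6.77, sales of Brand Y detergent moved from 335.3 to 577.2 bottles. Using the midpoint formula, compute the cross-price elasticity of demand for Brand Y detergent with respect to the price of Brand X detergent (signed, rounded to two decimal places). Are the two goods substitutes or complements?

%ΔQ_{Brand Y detergent} = (577.2 − 335.3)/avg = 241.9/456.25 = 0.530191…
%ΔP_{Brand X detergent} = (6.77 − 5.13)/avg = 1.64/5.95 = 0.275630…
E_cross = (241.9/456.25) / (1.64/5.95) = 1.9235…
E_cross > 0 ⇒ the goods are substitutes.

1.92; substitutes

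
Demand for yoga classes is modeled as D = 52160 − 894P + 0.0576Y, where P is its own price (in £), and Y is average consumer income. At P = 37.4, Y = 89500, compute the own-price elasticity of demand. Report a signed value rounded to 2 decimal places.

At the given values, D = 52160 − 894(37.4) + 0.0576(89500) = 23879.6.
∂D/∂P = −894.
E = (-894) × (37.4/23879.6) = -1.4001…

-1.40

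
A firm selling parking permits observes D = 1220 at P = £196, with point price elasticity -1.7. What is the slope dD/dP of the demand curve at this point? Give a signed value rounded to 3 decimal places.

-10.582

Ed = (dD/dP)·(P/D) ⇒ dD/dP = Ed·D/P = (-1.7)·1220/196 = -10.58163…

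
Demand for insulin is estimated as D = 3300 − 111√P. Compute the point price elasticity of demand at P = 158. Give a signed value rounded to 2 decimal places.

-0.37

dD/dP = −111/(2√P) = -4.41534. At P = 158, D = 1904.75.
Ed = (dD/dP)·(P/D) = (-4.41534) × (158/1904.75) = -0.3662…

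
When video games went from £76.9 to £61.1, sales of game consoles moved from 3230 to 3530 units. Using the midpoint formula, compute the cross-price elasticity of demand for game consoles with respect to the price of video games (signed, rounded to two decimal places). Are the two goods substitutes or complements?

-0.39; complements

%ΔQ_{game consoles} = (3530 − 3230)/avg = 300/3380 = 0.088757…
%ΔP_{video games} = (61.1 − 76.9)/avg = -15.8/69 = -0.228985…
E_cross = (300/3380) / (-15.8/69) = -0.3876…
E_cross < 0 ⇒ the goods are complements.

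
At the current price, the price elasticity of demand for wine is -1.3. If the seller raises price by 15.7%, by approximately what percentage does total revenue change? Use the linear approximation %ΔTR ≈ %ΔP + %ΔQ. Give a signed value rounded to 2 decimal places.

%ΔQ ≈ Ed × %ΔP = (-1.3) × (+15.7%) = -20.4100%
%ΔTR ≈ %ΔP + %ΔQ = (+15.7%) + (-20.4100%) = -4.7100%

-4.71%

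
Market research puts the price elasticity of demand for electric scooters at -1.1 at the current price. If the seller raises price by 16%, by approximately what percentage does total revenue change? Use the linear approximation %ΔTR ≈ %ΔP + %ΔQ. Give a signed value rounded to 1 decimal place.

-1.6%

%ΔQ ≈ Ed × %ΔP = (-1.1) × (+16%) = -17.6000%
%ΔTR ≈ %ΔP + %ΔQ = (+16%) + (-17.6000%) = -1.6000%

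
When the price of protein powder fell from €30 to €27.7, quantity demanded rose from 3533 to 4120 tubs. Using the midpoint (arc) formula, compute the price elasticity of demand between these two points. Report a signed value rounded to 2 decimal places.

%ΔQ = (4120 − 3533) / [(3533 + 4120)/2] = 587/3826.5 = 0.153403…
%ΔP = (27.7 − 30) / [(30 + 27.7)/2] = -2.3/28.85 = -0.079722…
Arc Ed = %ΔQ / %ΔP = (587/3826.5) / (-2.3/28.85) = -1.9242…

-1.92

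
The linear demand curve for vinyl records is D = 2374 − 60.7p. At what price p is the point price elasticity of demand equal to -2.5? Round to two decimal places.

27.94

Ed = −60.7p/(2374 − 60.7p). Set this equal to -2.5:
60.7p = 2.5·(2374 − 60.7p) ⇒ 60.7p(1 + 2.5) = 2.5·2374
p = 2.5·2374 / (60.7·3.5) = 27.9359…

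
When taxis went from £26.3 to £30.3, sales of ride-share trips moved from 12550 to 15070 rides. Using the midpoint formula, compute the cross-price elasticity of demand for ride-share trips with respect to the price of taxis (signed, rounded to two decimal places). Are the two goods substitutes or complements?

%ΔQ_{ride-share trips} = (15070 − 12550)/avg = 2520/13810 = 0.182476…
%ΔP_{taxis} = (30.3 − 26.3)/avg = 4/28.3 = 0.141342…
E_cross = (2520/13810) / (4/28.3) = 1.2910…
E_cross > 0 ⇒ the goods are substitutes.

1.29; substitutes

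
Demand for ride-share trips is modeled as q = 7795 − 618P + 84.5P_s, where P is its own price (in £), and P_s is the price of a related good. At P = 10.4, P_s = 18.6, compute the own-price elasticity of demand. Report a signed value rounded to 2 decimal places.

At the given values, q = 7795 − 618(10.4) + 84.5(18.6) = 2939.5.
∂q/∂P = −618.
E = (-618) × (10.4/2939.5) = -2.1864…

-2.19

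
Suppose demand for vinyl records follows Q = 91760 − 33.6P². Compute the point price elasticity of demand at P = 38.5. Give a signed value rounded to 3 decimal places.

-2.374

dQ/dP = −2·33.6·P = -2587.2. At P = 38.5, Q = 41956.4.
Ed = (dQ/dP)·(P/Q) = (-2587.2) × (38.5/41956.4) = -2.37406…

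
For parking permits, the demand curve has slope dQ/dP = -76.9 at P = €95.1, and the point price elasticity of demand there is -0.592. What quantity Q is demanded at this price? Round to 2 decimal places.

Ed = (dQ/dP)·(P/Q) ⇒ Q = (dQ/dP)·P/Ed = (-76.9)·95.1/(-0.592) = 12353.3614…

12353.36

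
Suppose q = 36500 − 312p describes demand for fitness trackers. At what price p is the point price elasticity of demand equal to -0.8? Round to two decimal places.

Ed = −312p/(36500 − 312p). Set this equal to -0.8:
312p = 0.8·(36500 − 312p) ⇒ 312p(1 + 0.8) = 0.8·36500
p = 0.8·36500 / (312·1.8) = 51.9943…

51.99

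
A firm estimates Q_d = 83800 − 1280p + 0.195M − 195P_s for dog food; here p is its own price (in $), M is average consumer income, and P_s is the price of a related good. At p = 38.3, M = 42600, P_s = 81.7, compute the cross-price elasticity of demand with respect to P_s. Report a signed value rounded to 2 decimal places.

At the given values, Q_d = 83800 − 1280(38.3) + 0.195(42600) − 195(81.7) = 27151.5.
∂Q_d/∂P_s = -195.
E = (-195) × (81.7/27151.5) = -0.5867…

-0.59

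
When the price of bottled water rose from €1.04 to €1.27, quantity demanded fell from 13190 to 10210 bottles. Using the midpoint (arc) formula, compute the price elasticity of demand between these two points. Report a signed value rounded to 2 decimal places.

%ΔQ = (10210 − 13190) / [(13190 + 10210)/2] = -2980/11700 = -0.254700…
%ΔP = (1.27 − 1.04) / [(1.04 + 1.27)/2] = 0.23/1.155 = 0.199134…
Arc Ed = %ΔQ / %ΔP = (-2980/11700) / (0.23/1.155) = -1.2790…

-1.28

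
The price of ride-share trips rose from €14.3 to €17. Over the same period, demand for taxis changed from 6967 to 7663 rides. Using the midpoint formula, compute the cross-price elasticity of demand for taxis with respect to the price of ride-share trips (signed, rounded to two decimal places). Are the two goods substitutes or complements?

%ΔQ_{taxis} = (7663 − 6967)/avg = 696/7315 = 0.095146…
%ΔP_{ride-share trips} = (17 − 14.3)/avg = 2.7/15.65 = 0.172523…
E_cross = (696/7315) / (2.7/15.65) = 0.5514…
E_cross > 0 ⇒ the goods are substitutes.

0.55; substitutes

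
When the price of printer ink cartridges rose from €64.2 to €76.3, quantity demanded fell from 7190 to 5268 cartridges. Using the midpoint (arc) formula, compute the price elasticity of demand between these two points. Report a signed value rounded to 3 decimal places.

-1.791

%ΔQ = (5268 − 7190) / [(7190 + 5268)/2] = -1922/6229 = -0.308556…
%ΔP = (76.3 − 64.2) / [(64.2 + 76.3)/2] = 12.1/70.25 = 0.172241…
Arc Ed = %ΔQ / %ΔP = (-1922/6229) / (12.1/70.25) = -1.79141…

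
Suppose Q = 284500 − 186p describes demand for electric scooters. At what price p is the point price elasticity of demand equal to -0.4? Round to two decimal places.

Ed = −186p/(284500 − 186p). Set this equal to -0.4:
186p = 0.4·(284500 − 186p) ⇒ 186p(1 + 0.4) = 0.4·284500
p = 0.4·284500 / (186·1.4) = 437.0199…

437.02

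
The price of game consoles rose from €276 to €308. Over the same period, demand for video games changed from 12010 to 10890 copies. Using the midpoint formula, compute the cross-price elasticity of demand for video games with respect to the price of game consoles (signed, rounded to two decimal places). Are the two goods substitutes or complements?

%ΔQ_{video games} = (10890 − 12010)/avg = -1120/11450 = -0.097816…
%ΔP_{game consoles} = (308 − 276)/avg = 32/292 = 0.109589…
E_cross = (-1120/11450) / (32/292) = -0.8925…
E_cross < 0 ⇒ the goods are complements.

-0.89; complements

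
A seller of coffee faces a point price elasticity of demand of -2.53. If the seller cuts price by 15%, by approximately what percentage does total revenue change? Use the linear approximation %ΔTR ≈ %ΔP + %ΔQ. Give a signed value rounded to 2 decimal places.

+22.95%

%ΔQ ≈ Ed × %ΔP = (-2.53) × (-15%) = +37.9500%
%ΔTR ≈ %ΔP + %ΔQ = (-15%) + (+37.9500%) = +22.9500%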